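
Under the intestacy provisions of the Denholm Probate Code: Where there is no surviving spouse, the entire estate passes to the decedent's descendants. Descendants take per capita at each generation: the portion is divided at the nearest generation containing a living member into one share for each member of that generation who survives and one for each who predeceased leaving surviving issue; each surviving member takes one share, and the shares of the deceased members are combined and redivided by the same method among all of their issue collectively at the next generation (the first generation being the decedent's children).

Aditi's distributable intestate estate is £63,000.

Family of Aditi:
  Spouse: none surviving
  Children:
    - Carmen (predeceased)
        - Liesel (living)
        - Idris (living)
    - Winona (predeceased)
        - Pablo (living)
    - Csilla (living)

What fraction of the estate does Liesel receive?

The entire £63,000 passes to the descendants.
That amount (£63,000) is divided at the children's generation into 3 shares of £21,000. Csilla takes £21,000. The 2 shares of the deceased (Carmen and Winona) are combined into a pool of £42,000.
That pool (£42,000) is divided at the grandchildren's generation equally among Liesel, Idris, and Pablo: £14,000 each.

Liesel receives 2/9 of the estate.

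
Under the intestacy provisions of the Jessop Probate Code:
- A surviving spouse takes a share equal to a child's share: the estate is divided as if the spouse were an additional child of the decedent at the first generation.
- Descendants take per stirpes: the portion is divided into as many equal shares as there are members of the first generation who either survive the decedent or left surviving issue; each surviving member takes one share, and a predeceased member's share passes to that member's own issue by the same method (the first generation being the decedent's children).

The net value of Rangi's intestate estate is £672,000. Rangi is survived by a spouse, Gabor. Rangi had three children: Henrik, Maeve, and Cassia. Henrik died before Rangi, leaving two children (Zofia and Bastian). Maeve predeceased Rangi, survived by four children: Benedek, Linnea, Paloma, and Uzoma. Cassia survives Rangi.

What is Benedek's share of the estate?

The spouse counts as an additional share at the children's level, so there are 4 primary shares of £168,000. Gabor takes one such share (£168,000).
The children's combined portion (£504,000) is divided into 3 shares of £168,000: Cassia takes £168,000; Henrik's £168,000 share passes to Henrik's issue; Maeve's £168,000 share passes to Maeve's issue.
Henrik's share (£168,000) is divided into 2 shares of £84,000: Zofia and Bastian each take £84,000.
Maeve's share (£168,000) is divided into 4 shares of £42,000: Benedek, Linnea, Paloma, and Uzoma each take £42,000.

Benedek receives £42,000.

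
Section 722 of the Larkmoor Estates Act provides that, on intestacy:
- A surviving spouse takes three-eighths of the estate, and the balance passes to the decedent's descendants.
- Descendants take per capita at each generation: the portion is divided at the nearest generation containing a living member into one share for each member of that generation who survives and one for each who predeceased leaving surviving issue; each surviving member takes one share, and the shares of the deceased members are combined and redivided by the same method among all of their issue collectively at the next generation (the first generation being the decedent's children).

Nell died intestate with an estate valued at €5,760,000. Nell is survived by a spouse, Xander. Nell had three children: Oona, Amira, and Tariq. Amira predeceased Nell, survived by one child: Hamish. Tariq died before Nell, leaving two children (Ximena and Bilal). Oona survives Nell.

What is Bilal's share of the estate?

Xander takes three-eighths of €5,760,000 = €2,160,000. The remaining €3,600,000 passes to the descendants.
The descendants' portion (€3,600,000) is divided at the children's generation into 3 shares of €1,200,000. Oona takes €1,200,000. The 2 shares of the deceased (Amira and Tariq) are combined into a pool of €2,400,000.
That pool (€2,400,000) is divided at the grandchildren's generation equally among Hamish, Ximena, and Bilal: €800,000 each.

Bilal receives €800,000.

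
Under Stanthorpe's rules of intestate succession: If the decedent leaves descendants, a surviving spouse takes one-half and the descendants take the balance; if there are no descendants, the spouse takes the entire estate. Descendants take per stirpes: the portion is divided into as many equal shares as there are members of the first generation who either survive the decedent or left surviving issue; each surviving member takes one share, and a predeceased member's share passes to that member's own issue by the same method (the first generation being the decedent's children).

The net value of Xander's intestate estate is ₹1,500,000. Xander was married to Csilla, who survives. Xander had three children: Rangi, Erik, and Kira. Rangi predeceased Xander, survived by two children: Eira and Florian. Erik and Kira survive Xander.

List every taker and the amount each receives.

Csilla: ₹750,000; Eira: ₹125,000; Florian: ₹125,000; Erik: ₹250,000; Kira: ₹250,000

Csilla takes one-half of ₹1,500,000 = ₹750,000. The remaining ₹750,000 passes to the descendants.
The descendants' portion (₹750,000) is divided into 3 shares of ₹250,000: Erik and Kira each take ₹250,000; Rangi's ₹250,000 share passes to Rangi's issue.
Rangi's share (₹250,000) is divided into 2 shares of ₹125,000: Eira and Florian each take ₹125,000.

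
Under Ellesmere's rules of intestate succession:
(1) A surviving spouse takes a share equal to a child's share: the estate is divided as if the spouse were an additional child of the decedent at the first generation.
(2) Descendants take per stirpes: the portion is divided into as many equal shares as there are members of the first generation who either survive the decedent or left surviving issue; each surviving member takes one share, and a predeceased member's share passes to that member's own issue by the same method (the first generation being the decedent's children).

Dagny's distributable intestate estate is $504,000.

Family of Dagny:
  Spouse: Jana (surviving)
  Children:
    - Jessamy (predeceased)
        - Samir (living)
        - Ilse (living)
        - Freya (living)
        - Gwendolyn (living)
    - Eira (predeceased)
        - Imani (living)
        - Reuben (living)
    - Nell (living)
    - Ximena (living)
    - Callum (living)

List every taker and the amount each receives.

Jana: $84,000; Samir: $21,000; Ilse: $21,000; Freya: $21,000; Gwendolyn: $21,000; Imani: $42,000; Reuben: $42,000; Nell: $84,000; Ximena: $84,000; Callum: $84,000

The spouse counts as an additional share at the children's level, so there are 6 primary shares of $84,000. Jana takes one such share ($84,000).
The children's combined portion ($420,000) is divided into 5 shares of $84,000: Nell, Ximena, and Callum each take $84,000; Jessamy's $84,000 share passes to Jessamy's issue; Eira's $84,000 share passes to Eira's issue.
Jessamy's share ($84,000) is divided into 4 shares of $21,000: Samir, Ilse, Freya, and Gwendolyn each take $21,000.
Eira's share ($84,000) is divided into 2 shares of $42,000: Imani and Reuben each take $42,000.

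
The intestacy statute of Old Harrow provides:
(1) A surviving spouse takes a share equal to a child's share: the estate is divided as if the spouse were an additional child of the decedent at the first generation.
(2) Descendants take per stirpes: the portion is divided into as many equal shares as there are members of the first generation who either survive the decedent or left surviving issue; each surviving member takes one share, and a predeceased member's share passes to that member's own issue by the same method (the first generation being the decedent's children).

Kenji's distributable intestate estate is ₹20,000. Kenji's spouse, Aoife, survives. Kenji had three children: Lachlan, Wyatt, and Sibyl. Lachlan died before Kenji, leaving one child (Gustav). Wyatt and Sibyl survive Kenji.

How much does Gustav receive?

Gustav receives ₹5,000.

The spouse counts as an additional share at the children's level, so there are 4 primary shares of ₹5,000. Aoife takes one such share (₹5,000).
The children's combined portion (₹15,000) is divided into 3 shares of ₹5,000: Wyatt and Sibyl each take ₹5,000; Lachlan's ₹5,000 share passes to Lachlan's issue.
Lachlan's share (₹5,000) passes entirely to Gustav.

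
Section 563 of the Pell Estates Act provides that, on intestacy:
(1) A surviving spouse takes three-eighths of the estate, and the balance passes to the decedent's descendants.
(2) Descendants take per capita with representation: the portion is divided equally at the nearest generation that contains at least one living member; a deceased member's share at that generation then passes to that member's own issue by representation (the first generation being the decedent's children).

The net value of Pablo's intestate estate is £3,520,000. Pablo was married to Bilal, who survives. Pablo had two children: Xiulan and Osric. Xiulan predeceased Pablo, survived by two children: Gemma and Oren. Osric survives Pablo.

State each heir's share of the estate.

Bilal: £1,320,000; Gemma: £550,000; Oren: £550,000; Osric: £1,100,000

Bilal takes three-eighths of £3,520,000 = £1,320,000. The remaining £2,200,000 passes to the descendants.
The descendants' portion (£2,200,000) is divided into 2 shares of £1,100,000: Osric takes £1,100,000; Xiulan's £1,100,000 share passes to Xiulan's issue.
Xiulan's share (£1,100,000) is divided into 2 shares of £550,000: Gemma and Oren each take £550,000.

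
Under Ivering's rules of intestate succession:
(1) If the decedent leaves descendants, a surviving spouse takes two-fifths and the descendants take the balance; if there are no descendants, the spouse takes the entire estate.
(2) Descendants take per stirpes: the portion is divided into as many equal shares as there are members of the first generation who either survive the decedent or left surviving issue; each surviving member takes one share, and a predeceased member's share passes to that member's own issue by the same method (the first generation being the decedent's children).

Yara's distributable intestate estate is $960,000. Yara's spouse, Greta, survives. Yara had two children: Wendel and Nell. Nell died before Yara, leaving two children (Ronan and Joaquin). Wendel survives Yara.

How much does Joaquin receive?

Greta takes two-fifths of $960,000 = $384,000. The remaining $576,000 passes to the descendants.
The descendants' portion ($576,000) is divided into 2 shares of $288,000: Wendel takes $288,000; Nell's $288,000 share passes to Nell's issue.
Nell's share ($288,000) is divided into 2 shares of $144,000: Ronan and Joaquin each take $144,000.

Joaquin receives $144,000.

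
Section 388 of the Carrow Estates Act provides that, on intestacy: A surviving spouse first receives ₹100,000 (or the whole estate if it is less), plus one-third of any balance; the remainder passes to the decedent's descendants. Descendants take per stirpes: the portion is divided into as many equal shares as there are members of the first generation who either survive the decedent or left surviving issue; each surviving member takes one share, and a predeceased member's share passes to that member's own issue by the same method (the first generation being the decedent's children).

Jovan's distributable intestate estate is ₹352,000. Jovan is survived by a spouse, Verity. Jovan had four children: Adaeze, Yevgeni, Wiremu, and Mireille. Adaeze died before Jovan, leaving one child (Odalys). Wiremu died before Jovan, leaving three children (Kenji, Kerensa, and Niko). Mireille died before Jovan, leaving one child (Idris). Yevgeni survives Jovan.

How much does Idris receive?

Idris receives ₹42,000.

Verity first takes ₹100,000, leaving a balance of ₹252,000. Verity then takes one-third of the balance (₹84,000), for a total of ₹184,000. The remaining ₹168,000 passes to the descendants.
The descendants' portion (₹168,000) is divided into 4 shares of ₹42,000: Yevgeni takes ₹42,000; Adaeze's ₹42,000 share passes to Adaeze's issue; Wiremu's ₹42,000 share passes to Wiremu's issue; Mireille's ₹42,000 share passes to Mireille's issue.
Adaeze's share (₹42,000) passes entirely to Odalys.
Wiremu's share (₹42,000) is divided into 3 shares of ₹14,000: Kenji, Kerensa, and Niko each take ₹14,000.
Mireille's share (₹42,000) passes entirely to Idris.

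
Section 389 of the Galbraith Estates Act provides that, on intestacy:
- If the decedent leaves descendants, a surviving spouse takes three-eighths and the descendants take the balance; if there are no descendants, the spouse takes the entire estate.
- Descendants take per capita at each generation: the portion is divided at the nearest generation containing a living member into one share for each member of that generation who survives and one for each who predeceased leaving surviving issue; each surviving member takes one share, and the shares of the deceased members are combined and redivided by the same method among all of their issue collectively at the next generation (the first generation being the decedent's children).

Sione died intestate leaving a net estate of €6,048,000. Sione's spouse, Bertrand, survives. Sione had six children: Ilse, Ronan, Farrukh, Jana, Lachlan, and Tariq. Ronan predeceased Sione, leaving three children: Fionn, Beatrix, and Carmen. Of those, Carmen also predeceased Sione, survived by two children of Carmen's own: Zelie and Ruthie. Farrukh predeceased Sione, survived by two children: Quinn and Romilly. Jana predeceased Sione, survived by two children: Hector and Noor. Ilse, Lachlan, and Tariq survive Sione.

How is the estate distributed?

Bertrand takes three-eighths of €6,048,000 = €2,268,000. The remaining €3,780,000 passes to the descendants.
The descendants' portion (€3,780,000) is divided at the children's generation into 6 shares of €630,000. Ilse, Lachlan, and Tariq each take €630,000. The 3 shares of the deceased (Ronan, Farrukh, and Jana) are combined into a pool of €1,890,000.
That pool (€1,890,000) is divided at the grandchildren's generation into 7 shares of €270,000. Fionn, Beatrix, Quinn, Romilly, Hector, and Noor each take €270,000. The remaining share for the deceased Carmen (€270,000) is carried to the next generation.
That pool (€270,000) is divided at the great-grandchildren's generation equally among Zelie and Ruthie: €135,000 each.

Bertrand: €2,268,000; Ilse: €630,000; Fionn: €270,000; Beatrix: €270,000; Zelie: €135,000; Ruthie: €135,000; Quinn: €270,000; Romilly: €270,000; Hector: €270,000; Noor: €270,000; Lachlan: €630,000; Tariq: €630,000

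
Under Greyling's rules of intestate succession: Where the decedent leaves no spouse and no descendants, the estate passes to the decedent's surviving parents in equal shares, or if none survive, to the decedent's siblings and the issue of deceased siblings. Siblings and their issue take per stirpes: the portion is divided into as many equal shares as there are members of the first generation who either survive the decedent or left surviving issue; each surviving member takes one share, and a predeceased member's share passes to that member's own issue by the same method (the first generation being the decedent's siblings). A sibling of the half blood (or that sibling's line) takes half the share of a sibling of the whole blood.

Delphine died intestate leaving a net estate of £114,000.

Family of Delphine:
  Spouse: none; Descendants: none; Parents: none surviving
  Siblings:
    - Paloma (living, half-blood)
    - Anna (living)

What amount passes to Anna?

Anna receives £76,000.

The entire £114,000 passes to the siblings and their issue.
Counting each half-blood sibling's line as half a unit, there are 3/2 units in £114,000, so one unit is £76,000. Whole-blood lines (Anna) take £76,000 each; half-blood lines (Paloma) take £38,000 each.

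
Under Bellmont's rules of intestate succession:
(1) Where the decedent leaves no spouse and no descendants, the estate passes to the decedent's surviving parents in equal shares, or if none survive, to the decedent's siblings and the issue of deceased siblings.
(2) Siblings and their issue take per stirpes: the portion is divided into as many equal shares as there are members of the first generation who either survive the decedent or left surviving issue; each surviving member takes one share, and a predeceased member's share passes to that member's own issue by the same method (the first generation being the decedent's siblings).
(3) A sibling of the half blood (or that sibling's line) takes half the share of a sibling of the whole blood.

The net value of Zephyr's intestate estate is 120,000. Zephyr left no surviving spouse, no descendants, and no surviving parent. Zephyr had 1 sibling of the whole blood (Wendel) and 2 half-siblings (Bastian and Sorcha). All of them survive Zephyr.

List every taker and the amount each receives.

Bastian: 30,000; Sorcha: 30,000; Wendel: 60,000

The entire 120,000 passes to the siblings and their issue.
Counting each half-blood sibling's line as half a unit, there are 2 units in 120,000, so one unit is 60,000. Whole-blood lines (Wendel) take 60,000 each; half-blood lines (Bastian and Sorcha) take 30,000 each.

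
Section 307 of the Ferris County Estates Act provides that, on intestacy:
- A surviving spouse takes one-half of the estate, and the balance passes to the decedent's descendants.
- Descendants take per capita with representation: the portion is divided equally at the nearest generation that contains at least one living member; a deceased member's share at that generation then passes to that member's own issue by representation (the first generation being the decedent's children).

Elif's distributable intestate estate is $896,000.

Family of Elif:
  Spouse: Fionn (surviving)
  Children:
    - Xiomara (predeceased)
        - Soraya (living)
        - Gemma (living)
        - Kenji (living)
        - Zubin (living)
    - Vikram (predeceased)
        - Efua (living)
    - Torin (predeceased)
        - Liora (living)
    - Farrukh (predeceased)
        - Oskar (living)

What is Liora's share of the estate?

Fionn takes one-half of $896,000 = $448,000. The remaining $448,000 passes to the descendants.
No child survives, so the initial division is made at the grandchildren's generation.
The descendants' portion ($448,000) is divided into 7 shares of $64,000: Soraya, Gemma, Kenji, Zubin, Efua, Liora, and Oskar each take $64,000.

Liora receives $64,000.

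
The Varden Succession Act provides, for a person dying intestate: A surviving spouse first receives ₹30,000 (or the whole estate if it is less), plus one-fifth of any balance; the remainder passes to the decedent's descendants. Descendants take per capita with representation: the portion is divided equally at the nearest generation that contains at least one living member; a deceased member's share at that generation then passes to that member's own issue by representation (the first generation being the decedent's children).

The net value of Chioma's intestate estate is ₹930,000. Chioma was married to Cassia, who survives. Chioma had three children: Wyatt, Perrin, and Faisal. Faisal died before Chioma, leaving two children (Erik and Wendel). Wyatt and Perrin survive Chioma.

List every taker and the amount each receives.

Cassia first takes ₹30,000, leaving a balance of ₹900,000. Cassia then takes one-fifth of the balance (₹180,000), for a total of ₹210,000. The remaining ₹720,000 passes to the descendants.
The descendants' portion (₹720,000) is divided into 3 shares of ₹240,000: Wyatt and Perrin each take ₹240,000; Faisal's ₹240,000 share passes to Faisal's issue.
Faisal's share (₹240,000) is divided into 2 shares of ₹120,000: Erik and Wendel each take ₹120,000.

Cassia: ₹210,000; Wyatt: ₹240,000; Perrin: ₹240,000; Erik: ₹120,000; Wendel: ₹120,000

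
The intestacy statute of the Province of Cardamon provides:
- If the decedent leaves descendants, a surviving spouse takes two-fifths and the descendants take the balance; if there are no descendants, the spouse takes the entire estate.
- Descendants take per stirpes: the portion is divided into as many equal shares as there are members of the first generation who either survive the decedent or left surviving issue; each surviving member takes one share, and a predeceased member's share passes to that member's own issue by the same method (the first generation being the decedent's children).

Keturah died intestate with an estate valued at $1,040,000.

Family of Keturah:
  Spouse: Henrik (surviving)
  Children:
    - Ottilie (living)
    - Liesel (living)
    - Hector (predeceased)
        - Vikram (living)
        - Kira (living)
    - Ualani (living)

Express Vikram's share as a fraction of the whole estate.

Vikram receives 3/40 of the estate.

Henrik takes two-fifths of $1,040,000 = $416,000. The remaining $624,000 passes to the descendants.
The descendants' portion ($624,000) is divided into 4 shares of $156,000: Ottilie, Liesel, and Ualani each take $156,000; Hector's $156,000 share passes to Hector's issue.
Hector's share ($156,000) is divided into 2 shares of $78,000: Vikram and Kira each take $78,000.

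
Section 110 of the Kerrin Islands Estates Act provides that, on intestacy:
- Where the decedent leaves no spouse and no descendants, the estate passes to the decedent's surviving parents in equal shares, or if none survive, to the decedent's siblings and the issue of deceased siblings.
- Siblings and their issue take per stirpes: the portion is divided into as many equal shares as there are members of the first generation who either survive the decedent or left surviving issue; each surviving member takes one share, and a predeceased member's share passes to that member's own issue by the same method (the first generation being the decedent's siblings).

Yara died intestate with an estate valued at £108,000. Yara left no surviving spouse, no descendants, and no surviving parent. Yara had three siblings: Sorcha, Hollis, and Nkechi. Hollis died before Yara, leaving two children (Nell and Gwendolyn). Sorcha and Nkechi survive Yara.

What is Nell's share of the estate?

The entire £108,000 passes to the siblings and their issue.
That amount (£108,000) is divided into 3 shares of £36,000: Sorcha and Nkechi each take £36,000; Hollis's £36,000 share passes to Hollis's issue.
Hollis's share (£36,000) is divided into 2 shares of £18,000: Nell and Gwendolyn each take £18,000.

Nell receives £18,000.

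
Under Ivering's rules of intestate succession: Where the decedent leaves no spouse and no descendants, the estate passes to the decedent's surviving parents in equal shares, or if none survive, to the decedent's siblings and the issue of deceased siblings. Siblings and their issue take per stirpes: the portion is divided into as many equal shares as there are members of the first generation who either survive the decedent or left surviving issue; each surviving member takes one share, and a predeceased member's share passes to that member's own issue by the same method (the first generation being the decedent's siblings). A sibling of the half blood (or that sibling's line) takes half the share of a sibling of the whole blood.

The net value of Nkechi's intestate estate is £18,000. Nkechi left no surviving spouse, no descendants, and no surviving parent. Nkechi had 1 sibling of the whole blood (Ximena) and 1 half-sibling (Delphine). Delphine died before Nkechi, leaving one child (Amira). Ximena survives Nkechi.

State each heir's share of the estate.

The entire £18,000 passes to the siblings and their issue.
Counting each half-blood sibling's line as half a unit, there are 3/2 units in £18,000, so one unit is £12,000. Whole-blood lines (Ximena) take £12,000 each; half-blood lines (Delphine) take £6,000 each.
Delphine's share (£6,000) passes entirely to Amira.

Ximena: £12,000; Amira: £6,000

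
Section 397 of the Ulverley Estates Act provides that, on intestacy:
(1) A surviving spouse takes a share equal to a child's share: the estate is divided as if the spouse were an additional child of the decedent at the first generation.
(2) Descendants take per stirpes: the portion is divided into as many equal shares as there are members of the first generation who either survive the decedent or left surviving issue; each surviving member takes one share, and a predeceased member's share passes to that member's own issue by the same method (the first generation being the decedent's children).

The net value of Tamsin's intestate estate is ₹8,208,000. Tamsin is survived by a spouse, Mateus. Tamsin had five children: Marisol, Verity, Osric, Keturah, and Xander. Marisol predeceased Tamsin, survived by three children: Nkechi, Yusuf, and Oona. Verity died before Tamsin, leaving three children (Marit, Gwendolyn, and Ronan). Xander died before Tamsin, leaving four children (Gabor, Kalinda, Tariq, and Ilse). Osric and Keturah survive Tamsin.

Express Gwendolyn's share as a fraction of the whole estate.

Gwendolyn receives 1/18 of the estate.

The spouse counts as an additional share at the children's level, so there are 6 primary shares of ₹1,368,000. Mateus takes one such share (₹1,368,000).
The children's combined portion (₹6,840,000) is divided into 5 shares of ₹1,368,000: Osric and Keturah each take ₹1,368,000; Marisol's ₹1,368,000 share passes to Marisol's issue; Verity's ₹1,368,000 share passes to Verity's issue; Xander's ₹1,368,000 share passes to Xander's issue.
Marisol's share (₹1,368,000) is divided into 3 shares of ₹456,000: Nkechi, Yusuf, and Oona each take ₹456,000.
Verity's share (₹1,368,000) is divided into 3 shares of ₹456,000: Marit, Gwendolyn, and Ronan each take ₹456,000.
Xander's share (₹1,368,000) is divided into 4 shares of ₹342,000: Gabor, Kalinda, Tariq, and Ilse each take ₹342,000.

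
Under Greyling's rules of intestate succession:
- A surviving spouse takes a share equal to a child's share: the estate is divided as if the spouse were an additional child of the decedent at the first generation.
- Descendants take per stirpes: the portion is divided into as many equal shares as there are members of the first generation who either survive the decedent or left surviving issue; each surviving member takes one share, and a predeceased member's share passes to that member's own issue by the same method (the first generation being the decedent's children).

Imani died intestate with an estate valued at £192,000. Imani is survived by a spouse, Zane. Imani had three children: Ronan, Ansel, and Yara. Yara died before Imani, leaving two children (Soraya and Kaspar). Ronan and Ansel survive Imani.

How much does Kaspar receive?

Kaspar receives £24,000.

The spouse counts as an additional share at the children's level, so there are 4 primary shares of £48,000. Zane takes one such share (£48,000).
The children's combined portion (£144,000) is divided into 3 shares of £48,000: Ronan and Ansel each take £48,000; Yara's £48,000 share passes to Yara's issue.
Yara's share (£48,000) is divided into 2 shares of £24,000: Soraya and Kaspar each take £24,000.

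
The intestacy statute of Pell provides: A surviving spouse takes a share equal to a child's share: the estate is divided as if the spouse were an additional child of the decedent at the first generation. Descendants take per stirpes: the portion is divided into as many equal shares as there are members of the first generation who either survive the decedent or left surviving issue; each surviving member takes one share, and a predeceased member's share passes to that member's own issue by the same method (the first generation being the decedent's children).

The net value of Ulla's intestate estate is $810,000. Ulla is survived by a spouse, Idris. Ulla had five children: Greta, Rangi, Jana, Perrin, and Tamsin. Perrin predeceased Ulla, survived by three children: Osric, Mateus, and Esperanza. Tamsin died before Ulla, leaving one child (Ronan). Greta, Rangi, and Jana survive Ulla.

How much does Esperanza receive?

Esperanza receives $45,000.

The spouse counts as an additional share at the children's level, so there are 6 primary shares of $135,000. Idris takes one such share ($135,000).
The children's combined portion ($675,000) is divided into 5 shares of $135,000: Greta, Rangi, and Jana each take $135,000; Perrin's $135,000 share passes to Perrin's issue; Tamsin's $135,000 share passes to Tamsin's issue.
Perrin's share ($135,000) is divided into 3 shares of $45,000: Osric, Mateus, and Esperanza each take $45,000.
Tamsin's share ($135,000) passes entirely to Ronan.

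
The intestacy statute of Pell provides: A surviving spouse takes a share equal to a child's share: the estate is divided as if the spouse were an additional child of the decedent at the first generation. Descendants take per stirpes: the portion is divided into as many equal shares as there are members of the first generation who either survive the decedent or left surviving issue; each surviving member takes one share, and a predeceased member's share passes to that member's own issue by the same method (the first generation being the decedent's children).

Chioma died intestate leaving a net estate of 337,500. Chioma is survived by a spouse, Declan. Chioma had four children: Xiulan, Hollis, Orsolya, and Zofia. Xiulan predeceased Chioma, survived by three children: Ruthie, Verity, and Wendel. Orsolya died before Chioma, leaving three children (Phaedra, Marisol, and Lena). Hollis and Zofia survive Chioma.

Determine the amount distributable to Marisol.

Marisol receives 22,500.

The spouse counts as an additional share at the children's level, so there are 5 primary shares of 67,500. Declan takes one such share (67,500).
The children's combined portion (270,000) is divided into 4 shares of 67,500: Hollis and Zofia each take 67,500; Xiulan's 67,500 share passes to Xiulan's issue; Orsolya's 67,500 share passes to Orsolya's issue.
Xiulan's share (67,500) is divided into 3 shares of 22,500: Ruthie, Verity, and Wendel each take 22,500.
Orsolya's share (67,500) is divided into 3 shares of 22,500: Phaedra, Marisol, and Lena each take 22,500.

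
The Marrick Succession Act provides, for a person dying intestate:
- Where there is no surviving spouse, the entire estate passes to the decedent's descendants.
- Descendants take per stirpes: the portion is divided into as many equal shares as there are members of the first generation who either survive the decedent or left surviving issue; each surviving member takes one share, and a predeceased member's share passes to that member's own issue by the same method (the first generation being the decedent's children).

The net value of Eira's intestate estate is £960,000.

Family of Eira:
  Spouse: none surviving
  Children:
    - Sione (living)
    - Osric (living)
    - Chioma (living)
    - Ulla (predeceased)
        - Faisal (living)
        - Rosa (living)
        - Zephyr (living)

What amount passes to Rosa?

Rosa receives £80,000.

The entire £960,000 passes to the descendants.
That amount (£960,000) is divided into 4 shares of £240,000: Sione, Osric, and Chioma each take £240,000; Ulla's £240,000 share passes to Ulla's issue.
Ulla's share (£240,000) is divided into 3 shares of £80,000: Faisal, Rosa, and Zephyr each take £80,000.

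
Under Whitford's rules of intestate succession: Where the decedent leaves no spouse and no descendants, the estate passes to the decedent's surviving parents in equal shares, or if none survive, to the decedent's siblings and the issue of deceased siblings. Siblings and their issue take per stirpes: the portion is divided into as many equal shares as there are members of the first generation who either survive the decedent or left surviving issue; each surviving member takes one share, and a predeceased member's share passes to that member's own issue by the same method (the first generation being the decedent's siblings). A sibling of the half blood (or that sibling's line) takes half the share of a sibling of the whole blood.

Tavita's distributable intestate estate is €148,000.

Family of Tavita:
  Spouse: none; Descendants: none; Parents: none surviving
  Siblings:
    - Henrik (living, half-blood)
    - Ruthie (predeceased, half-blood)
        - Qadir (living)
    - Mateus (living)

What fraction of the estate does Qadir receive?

The entire €148,000 passes to the siblings and their issue.
Counting each half-blood sibling's line as half a unit, there are 2 units in €148,000, so one unit is €74,000. Whole-blood lines (Mateus) take €74,000 each; half-blood lines (Henrik and Ruthie) take €37,000 each.
Ruthie's share (€37,000) passes entirely to Qadir.

Qadir receives 1/4 of the estate.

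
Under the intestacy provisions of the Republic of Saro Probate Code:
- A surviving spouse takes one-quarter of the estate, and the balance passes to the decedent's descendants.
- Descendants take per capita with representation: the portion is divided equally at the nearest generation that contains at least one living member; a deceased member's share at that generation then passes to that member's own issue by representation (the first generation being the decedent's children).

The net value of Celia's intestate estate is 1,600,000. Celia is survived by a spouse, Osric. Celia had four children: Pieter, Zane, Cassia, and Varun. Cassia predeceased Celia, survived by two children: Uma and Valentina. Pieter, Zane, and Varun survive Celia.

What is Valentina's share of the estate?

Osric takes one-quarter of 1,600,000 = 400,000. The remaining 1,200,000 passes to the descendants.
The descendants' portion (1,200,000) is divided into 4 shares of 300,000: Pieter, Zane, and Varun each take 300,000; Cassia's 300,000 share passes to Cassia's issue.
Cassia's share (300,000) is divided into 2 shares of 150,000: Uma and Valentina each take 150,000.

Valentina receives 150,000.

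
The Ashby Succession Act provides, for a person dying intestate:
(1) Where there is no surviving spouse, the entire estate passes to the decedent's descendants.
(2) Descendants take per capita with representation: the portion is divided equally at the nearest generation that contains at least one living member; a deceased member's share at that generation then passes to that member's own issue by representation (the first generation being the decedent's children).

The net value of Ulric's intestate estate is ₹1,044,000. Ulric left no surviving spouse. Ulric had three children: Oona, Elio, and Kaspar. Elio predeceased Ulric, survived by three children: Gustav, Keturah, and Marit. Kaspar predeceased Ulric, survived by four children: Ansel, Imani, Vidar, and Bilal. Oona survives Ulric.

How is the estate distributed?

The entire ₹1,044,000 passes to the descendants.
That amount (₹1,044,000) is divided into 3 shares of ₹348,000: Oona takes ₹348,000; Elio's ₹348,000 share passes to Elio's issue; Kaspar's ₹348,000 share passes to Kaspar's issue.
Elio's share (₹348,000) is divided into 3 shares of ₹116,000: Gustav, Keturah, and Marit each take ₹116,000.
Kaspar's share (₹348,000) is divided into 4 shares of ₹87,000: Ansel, Imani, Vidar, and Bilal each take ₹87,000.

Oona: ₹348,000; Gustav: ₹116,000; Keturah: ₹116,000; Marit: ₹116,000; Ansel: ₹87,000; Imani: ₹87,000; Vidar: ₹87,000; Bilal: ₹87,000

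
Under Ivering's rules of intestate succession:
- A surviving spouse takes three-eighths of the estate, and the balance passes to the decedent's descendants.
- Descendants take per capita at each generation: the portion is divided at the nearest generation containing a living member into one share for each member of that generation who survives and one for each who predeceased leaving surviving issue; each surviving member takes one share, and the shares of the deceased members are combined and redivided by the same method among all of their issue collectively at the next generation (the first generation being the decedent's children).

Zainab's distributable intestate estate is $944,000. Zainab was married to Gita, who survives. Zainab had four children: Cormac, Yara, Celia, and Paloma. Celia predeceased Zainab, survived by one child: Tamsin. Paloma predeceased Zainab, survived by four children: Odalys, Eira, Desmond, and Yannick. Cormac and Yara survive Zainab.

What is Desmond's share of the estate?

Desmond receives $59,000.

Gita takes three-eighths of $944,000 = $354,000. The remaining $590,000 passes to the descendants.
The descendants' portion ($590,000) is divided at the children's generation into 4 shares of $147,500. Cormac and Yara each take $147,500. The 2 shares of the deceased (Celia and Paloma) are combined into a pool of $295,000.
That pool ($295,000) is divided at the grandchildren's generation equally among Tamsin, Odalys, Eira, Desmond, and Yannick: $59,000 each.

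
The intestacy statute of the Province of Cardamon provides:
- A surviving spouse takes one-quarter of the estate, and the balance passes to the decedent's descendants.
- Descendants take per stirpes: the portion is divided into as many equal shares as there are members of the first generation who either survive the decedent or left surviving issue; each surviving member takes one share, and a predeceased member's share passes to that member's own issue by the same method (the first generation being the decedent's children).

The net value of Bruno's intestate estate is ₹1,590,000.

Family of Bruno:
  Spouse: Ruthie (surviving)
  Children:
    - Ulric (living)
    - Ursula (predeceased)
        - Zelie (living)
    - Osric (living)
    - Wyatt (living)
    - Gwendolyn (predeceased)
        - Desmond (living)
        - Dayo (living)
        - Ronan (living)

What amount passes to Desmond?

Ruthie takes one-quarter of ₹1,590,000 = ₹397,500. The remaining ₹1,192,500 passes to the descendants.
The descendants' portion (₹1,192,500) is divided into 5 shares of ₹238,500: Ulric, Osric, and Wyatt each take ₹238,500; Ursula's ₹238,500 share passes to Ursula's issue; Gwendolyn's ₹238,500 share passes to Gwendolyn's issue.
Ursula's share (₹238,500) passes entirely to Zelie.
Gwendolyn's share (₹238,500) is divided into 3 shares of ₹79,500: Desmond, Dayo, and Ronan each take ₹79,500.

Desmond receives ₹79,500.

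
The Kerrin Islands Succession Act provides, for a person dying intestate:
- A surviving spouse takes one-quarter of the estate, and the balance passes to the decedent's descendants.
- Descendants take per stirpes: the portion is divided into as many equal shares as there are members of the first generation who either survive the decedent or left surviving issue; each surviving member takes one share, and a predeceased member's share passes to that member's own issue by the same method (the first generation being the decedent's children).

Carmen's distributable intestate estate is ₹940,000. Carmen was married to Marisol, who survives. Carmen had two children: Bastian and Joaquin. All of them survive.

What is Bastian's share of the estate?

Marisol takes one-quarter of ₹940,000 = ₹235,000. The remaining ₹705,000 passes to the descendants.
The descendants' portion (₹705,000) is divided into 2 shares of ₹352,500: Bastian and Joaquin each take ₹352,500.

Bastian receives ₹352,500.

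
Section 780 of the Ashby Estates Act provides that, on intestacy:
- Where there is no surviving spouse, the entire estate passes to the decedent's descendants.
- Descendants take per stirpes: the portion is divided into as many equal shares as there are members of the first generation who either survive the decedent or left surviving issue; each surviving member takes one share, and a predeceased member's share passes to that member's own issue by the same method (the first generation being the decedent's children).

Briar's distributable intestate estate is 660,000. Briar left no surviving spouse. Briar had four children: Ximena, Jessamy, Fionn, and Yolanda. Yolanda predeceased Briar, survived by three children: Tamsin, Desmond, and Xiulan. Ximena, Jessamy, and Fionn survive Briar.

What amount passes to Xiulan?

Xiulan receives 55,000.

The entire 660,000 passes to the descendants.
That amount (660,000) is divided into 4 shares of 165,000: Ximena, Jessamy, and Fionn each take 165,000; Yolanda's 165,000 share passes to Yolanda's issue.
Yolanda's share (165,000) is divided into 3 shares of 55,000: Tamsin, Desmond, and Xiulan each take 55,000.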